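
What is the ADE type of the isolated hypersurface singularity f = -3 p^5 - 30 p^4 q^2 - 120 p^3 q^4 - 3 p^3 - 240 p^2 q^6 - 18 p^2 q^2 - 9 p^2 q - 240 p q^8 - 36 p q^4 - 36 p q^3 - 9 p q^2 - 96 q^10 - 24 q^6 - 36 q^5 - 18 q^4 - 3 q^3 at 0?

The Hessian of f at 0 is [[0, 0], [0, 0]] with rank 0, so corank 2. A Groebner basis of the Jacobian ideal J(f) in C{p,q} is {-3*p^2/16 + p*q^3 - 3*p*q^2/4 - 3*p*q/8 - 3*q^3/4 - 3*q^2/16, p^2/4 + p*q^2 + p*q/2 + q^4 + q^3 + q^2/4, p^3 + 3*p^2/4 + 3*p*q/2 + q^3 + 3*q^2/4, p^2*q - p^2/4 + p*q^2 - p*q/2 - q^2/4}; counting standard monomials gives mu = 8. Corank 2; j^3 = -3*(p + q)^3 is a perfect cube, so E-series; the 5-jet and mu = 8 give E_8.

E8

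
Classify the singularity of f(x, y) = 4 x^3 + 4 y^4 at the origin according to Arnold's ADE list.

The Hessian of f at 0 has rank 0. Corank 2; j^3 = 4*x^3 is a perfect cube, so E-series; the 4-jet and mu = 6 give E_6.

E_6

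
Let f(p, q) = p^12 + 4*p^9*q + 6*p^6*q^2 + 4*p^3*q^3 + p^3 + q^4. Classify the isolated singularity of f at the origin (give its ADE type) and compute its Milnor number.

The Hessian of f at 0 is [[0, 0], [0, 0]] with rank 0, so corank 2. A Groebner basis of the Jacobian ideal J(f) in C{p,q} is {q^3, p^2}; counting standard monomials gives mu = 6. Corank 2; j^3 = p^3 is a perfect cube, so E-series; the 4-jet and mu = 6 give E_6.

Type E_{6}, Milnor number mu = 6.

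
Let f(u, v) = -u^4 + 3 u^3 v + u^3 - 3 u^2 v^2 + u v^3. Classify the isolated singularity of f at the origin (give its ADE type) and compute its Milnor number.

The Hessian of f at 0 is [[0, 0], [0, 0]] with rank 0, so corank 2. A Groebner basis of the Jacobian ideal J(f) in C{u,v} is {3*u^2 + v^4 + v^3, u^3, u^2*v - u^2 - v^3/3, -2*u^2 + u*v^2 - 2*v^3/3}; counting standard monomials gives mu = 7. Corank 2; j^3 = u^3 is a perfect cube, so E-series; the 4-jet and mu = 7 give E_7.

Type E_{7}, Milnor number mu = 7.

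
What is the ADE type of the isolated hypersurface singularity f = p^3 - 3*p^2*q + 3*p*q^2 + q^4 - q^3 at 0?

The Hessian of f at 0 has rank 0. Corank 2; j^3 = (p - q)^3 is a perfect cube, so E-series; the 4-jet and mu = 6 give E_6.

E_6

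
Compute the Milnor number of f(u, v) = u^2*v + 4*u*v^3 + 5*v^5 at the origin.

6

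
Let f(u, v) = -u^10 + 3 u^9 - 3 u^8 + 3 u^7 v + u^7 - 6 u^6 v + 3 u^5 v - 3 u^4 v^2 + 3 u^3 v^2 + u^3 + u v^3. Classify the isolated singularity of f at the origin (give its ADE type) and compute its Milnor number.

Type E7, Milnor number mu = 7.

The Hessian of f at 0 is [[0, 0], [0, 0]] with rank 0, so corank 2. A Groebner basis of the Jacobian ideal J(f) in C{u,v} is {u^3, u*v^2, 3*u^2 + v^3}; counting standard monomials gives mu = 7. Corank 2; j^3 = u^3 is a perfect cube, so E-series; the 4-jet and mu = 7 give E_7.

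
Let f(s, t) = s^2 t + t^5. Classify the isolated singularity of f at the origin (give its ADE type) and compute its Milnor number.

The Hessian of f at 0 has rank 0. Corank 2; j^3 = s^2*t has shape L^2 M (L != M), so D-series; mu = 6 gives D_6.

Type D_6, Milnor number mu = 6.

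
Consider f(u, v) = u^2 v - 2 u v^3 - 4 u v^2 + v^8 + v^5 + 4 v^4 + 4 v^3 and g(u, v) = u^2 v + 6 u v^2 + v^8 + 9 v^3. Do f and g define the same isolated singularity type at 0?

The Hessian of f at 0 is [[0, 0], [0, 0]] with rank 0, so corank 2. A Groebner basis of the Jacobian ideal J(f) in C{u,v} is {u^4 - 24*u^3 + 112*u^2*v + u^2 - 177*u*v^2 + 94*u*v - 192*v^2, u^3*v - 6*u^3 + 24*u^2*v + u^2/8 - 257*u*v^2/8 + 63*u*v/4 - 32*v^2, -u^3 + u^2*v^2 + 2*u^2*v, -u*v + v^3 + 2*v^2}; counting standard monomials gives mu = 9. Corank 2; j^3 = v*(u - 2*v)^2 has shape L^2 M (L != M), so D-series; mu = 9 gives D_9. The Hessian of g at 0 is [[0, 0], [0, 0]] with rank 0, so corank 2. A Groebner basis of the Jacobian ideal J(g) in C{u,v} is {u^2/8 + v^7 - 9*v^2/8, u^3 + 27*v^3, u*v + 3*v^2}; counting standard monomials gives mu = 9. Corank 2; j^3 = v*(u + 3*v)^2 has shape L^2 M (L != M), so D-series; mu = 9 gives D_9. Both have type D_9, hence right-equivalent.

Yes.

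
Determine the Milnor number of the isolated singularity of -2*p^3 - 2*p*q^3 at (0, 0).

7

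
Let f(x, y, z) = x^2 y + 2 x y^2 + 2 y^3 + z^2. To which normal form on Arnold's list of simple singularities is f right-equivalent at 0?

The Hessian of f at 0 has rank 1. Corank 2; j^3 = y*(x^2 + 2*x*y + 2*y^2) splits into three distinct lines over C (the quadratic factor has nonzero discriminant), so D_4.

D_{4}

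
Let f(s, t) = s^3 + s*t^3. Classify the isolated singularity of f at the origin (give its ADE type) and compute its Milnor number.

The Hessian of f at 0 has rank 0. Corank 2; j^3 = s^3 is a perfect cube, so E-series; the 4-jet and mu = 7 give E_7.

Type E_7, Milnor number mu = 7.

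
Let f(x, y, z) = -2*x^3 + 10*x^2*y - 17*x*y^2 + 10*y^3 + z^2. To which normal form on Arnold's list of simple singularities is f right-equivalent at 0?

D_{4}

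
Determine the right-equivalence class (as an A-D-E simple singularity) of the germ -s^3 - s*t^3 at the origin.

The Hessian of f at 0 has rank 0. Corank 2; j^3 = -s^3 is a perfect cube, so E-series; the 4-jet and mu = 7 give E_7.

E_{7}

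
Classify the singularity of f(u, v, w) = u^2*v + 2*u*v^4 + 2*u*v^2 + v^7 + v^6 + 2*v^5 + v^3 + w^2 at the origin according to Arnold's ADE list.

The Hessian of f at 0 has rank 1. Corank 2; j^3 = v*(u + v)^2 has shape L^2 M (L != M), so D-series; mu = 7 gives D_7.

D7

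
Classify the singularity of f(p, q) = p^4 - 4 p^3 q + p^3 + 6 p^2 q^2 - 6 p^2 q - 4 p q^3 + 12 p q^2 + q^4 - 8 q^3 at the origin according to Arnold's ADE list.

The Hessian of f at 0 has rank 0. Corank 2; j^3 = (p - 2*q)^3 is a perfect cube, so E-series; the 4-jet and mu = 6 give E_6.

E6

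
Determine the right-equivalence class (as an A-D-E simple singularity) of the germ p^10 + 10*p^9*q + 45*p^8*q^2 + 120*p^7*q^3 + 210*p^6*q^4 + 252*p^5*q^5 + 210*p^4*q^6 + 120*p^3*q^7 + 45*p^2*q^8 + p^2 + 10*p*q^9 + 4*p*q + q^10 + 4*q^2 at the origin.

The Hessian of f at 0 is [[2, 4], [4, 8]] with rank 1, so corank 1. A Groebner basis of the Jacobian ideal J(f) in C{p,q} is {q^9, p + 2*q}; counting standard monomials gives mu = 9. Corank 1: A-series; mu = 9 gives A_9.

A9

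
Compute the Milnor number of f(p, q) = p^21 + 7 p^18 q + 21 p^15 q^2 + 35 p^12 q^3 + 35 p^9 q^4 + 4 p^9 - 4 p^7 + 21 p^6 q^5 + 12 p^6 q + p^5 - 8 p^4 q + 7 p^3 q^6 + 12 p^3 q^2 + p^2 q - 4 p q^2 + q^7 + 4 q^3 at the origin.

The Hessian of f at 0 is [[0, 0], [0, 0]] with rank 0, so corank 2. A Groebner basis of the Jacobian ideal J(f) in C{p,q} is {32*p^2/249 + p*q^3 - 1273*p*q/1992 + 761*q^2/996, 8*p^2/83 - 595*p*q/1328 + q^4 + 339*q^2/664, p^3 - 12*p*q^2 + 16*q^3, p^2*q - 4*p*q^2 + 4*q^3}; counting standard monomials gives mu = 8. Corank 2; j^3 = q*(p - 2*q)^2 has shape L^2 M (L != M), so D-series; mu = 8 gives D_8.

8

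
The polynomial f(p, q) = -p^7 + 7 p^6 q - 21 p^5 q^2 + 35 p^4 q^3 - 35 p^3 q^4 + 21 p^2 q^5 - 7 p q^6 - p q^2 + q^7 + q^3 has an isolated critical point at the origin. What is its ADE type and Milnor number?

Type D8, Milnor number mu = 8.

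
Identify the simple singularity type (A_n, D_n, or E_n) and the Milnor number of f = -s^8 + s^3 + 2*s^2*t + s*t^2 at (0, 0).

The Hessian of f at 0 is [[0, 0], [0, 0]] with rank 0, so corank 2. A Groebner basis of the Jacobian ideal J(f) in C{s,t} is {s*t/8 + t^7 + t^2/8, s*t^2 + t^3, s^2 + s*t}; counting standard monomials gives mu = 9. Corank 2; j^3 = s*(s + t)^2 has shape L^2 M (L != M), so D-series; mu = 9 gives D_9.

Type D_{9}, Milnor number mu = 9.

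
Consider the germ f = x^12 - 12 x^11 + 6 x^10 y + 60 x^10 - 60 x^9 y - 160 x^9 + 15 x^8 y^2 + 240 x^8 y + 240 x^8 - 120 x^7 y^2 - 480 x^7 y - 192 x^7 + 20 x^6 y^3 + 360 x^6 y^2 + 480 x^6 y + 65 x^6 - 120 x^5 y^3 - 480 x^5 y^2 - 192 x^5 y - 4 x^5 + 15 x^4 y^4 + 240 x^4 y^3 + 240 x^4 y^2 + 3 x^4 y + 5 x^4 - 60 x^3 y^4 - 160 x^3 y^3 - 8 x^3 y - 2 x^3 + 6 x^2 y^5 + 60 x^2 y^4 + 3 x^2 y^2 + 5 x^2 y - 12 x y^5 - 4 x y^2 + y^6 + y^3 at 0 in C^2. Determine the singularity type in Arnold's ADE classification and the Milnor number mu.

The Hessian of f at 0 is [[0, 0], [0, 0]] with rank 0, so corank 2. A Groebner basis of the Jacobian ideal J(f) in C{x,y} is {-7*x^2/27 + 4*x*y/27 + y^4 + 10*y^3/27 + y^2/9, x^3 - 13*x^2/9 + 19*x*y/9 - 2*y^3/9 - 2*y^2/3, x^2*y - 8*x^2/9 + 11*x*y/9 - 4*y^3/9 - y^2/3, -11*x^2/27 + x*y^2 + 14*x*y/27 - 19*y^3/27 - y^2/9}; counting standard monomials gives mu = 7. Corank 2; j^3 = -(x - y)^2*(2*x - y) has shape L^2 M (L != M), so D-series; mu = 7 gives D_7.

Type D_{7}, Milnor number mu = 7.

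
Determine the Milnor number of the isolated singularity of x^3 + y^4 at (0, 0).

The Hessian of f at 0 is [[0, 0], [0, 0]] with rank 0, so corank 2. A Groebner basis of the Jacobian ideal J(f) in C{x,y} is {y^3, x^2}; counting standard monomials gives mu = 6. Corank 2; j^3 = x^3 is a perfect cube, so E-series; the 4-jet and mu = 6 give E_6.

6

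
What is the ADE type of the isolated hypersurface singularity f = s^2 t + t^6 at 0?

D_{7}

The Hessian of f at 0 is [[0, 0], [0, 0]] with rank 0, so corank 2. A Groebner basis of the Jacobian ideal J(f) in C{s,t} is {s^2/6 + t^5, s^3, s*t}; counting standard monomials gives mu = 7. Corank 2; j^3 = s^2*t has shape L^2 M (L != M), so D-series; mu = 7 gives D_7.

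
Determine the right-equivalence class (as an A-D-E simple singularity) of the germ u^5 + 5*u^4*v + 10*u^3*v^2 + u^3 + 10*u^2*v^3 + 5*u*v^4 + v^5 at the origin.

The Hessian of f at 0 has rank 0. Corank 2; j^3 = u^3 is a perfect cube, so E-series; the 5-jet and mu = 8 give E_8.

E_8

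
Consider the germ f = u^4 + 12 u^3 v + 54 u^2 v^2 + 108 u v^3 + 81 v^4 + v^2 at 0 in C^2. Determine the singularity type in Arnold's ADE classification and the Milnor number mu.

Type A_{3}, Milnor number mu = 3.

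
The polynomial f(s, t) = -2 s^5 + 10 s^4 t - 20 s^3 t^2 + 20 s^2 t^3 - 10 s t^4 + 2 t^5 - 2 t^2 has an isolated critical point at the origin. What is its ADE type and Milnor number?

Type A_4, Milnor number mu = 4.

The Hessian of f at 0 has rank 1. Corank 1: A-series; mu = 4 gives A_4.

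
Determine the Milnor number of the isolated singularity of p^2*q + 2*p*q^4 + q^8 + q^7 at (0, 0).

9

The Hessian of f at 0 has rank 0. Corank 2; j^3 = p^2*q has shape L^2 M (L != M), so D-series; mu = 9 gives D_9.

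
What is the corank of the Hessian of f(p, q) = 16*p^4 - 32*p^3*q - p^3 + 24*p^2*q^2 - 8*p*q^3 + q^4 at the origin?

2

Hessian at 0 has rank 0.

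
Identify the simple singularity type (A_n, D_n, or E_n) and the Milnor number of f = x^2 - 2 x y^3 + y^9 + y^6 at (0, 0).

The Hessian of f at 0 has rank 1. Corank 1: A-series; mu = 8 gives A_8.

Type A_8, Milnor number mu = 8.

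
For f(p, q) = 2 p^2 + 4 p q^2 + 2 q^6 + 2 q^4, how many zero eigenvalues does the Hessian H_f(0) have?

1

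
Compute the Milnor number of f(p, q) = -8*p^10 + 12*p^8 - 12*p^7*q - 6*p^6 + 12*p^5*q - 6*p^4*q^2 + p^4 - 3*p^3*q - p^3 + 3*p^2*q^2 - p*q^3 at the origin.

7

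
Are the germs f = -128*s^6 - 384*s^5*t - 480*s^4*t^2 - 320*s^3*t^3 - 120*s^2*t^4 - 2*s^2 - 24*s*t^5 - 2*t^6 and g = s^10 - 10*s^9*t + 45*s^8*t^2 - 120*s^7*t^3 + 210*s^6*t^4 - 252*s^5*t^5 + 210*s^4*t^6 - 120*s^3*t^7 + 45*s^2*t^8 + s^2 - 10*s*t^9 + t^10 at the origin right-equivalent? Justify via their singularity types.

No.

The Hessian of f at 0 is [[-4, 0], [0, 0]] with rank 1, so corank 1. A Groebner basis of the Jacobian ideal J(f) in C{s,t} is {t^5, s}; counting standard monomials gives mu = 5. Corank 1: A-series; mu = 5 gives A_5. The Hessian of g at 0 is [[2, 0], [0, 0]] with rank 1, so corank 1. A Groebner basis of the Jacobian ideal J(g) in C{s,t} is {t^9, s}; counting standard monomials gives mu = 9. Corank 1: A-series; mu = 9 gives A_9. f is A_5 but g is A_9, hence not right-equivalent.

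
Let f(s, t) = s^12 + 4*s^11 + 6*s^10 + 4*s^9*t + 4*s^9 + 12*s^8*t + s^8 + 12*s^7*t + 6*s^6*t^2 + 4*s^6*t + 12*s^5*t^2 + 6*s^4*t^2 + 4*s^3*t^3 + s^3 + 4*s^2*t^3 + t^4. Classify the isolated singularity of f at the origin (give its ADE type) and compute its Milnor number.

Type E6, Milnor number mu = 6.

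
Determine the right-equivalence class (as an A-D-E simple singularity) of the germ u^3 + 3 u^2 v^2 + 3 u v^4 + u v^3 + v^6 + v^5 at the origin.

E_7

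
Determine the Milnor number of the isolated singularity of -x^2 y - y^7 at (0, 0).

8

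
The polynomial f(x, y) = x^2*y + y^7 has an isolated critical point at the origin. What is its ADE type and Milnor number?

Type D8, Milnor number mu = 8.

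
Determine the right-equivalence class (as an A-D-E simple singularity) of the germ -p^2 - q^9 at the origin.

A_8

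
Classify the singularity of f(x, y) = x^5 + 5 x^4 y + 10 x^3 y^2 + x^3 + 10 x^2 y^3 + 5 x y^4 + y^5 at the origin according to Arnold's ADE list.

The Hessian of f at 0 is [[0, 0], [0, 0]] with rank 0, so corank 2. A Groebner basis of the Jacobian ideal J(f) in C{x,y} is {y^5, x*y^3 + y^4/4, x^2}; counting standard monomials gives mu = 8. Corank 2; j^3 = x^3 is a perfect cube, so E-series; the 5-jet and mu = 8 give E_8.

E_8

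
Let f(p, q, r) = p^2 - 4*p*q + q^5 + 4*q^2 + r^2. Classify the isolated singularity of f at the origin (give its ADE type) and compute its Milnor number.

The Hessian of f at 0 has rank 2. Corank 1: A-series; mu = 4 gives A_4.

Type A_{4}, Milnor number mu = 4.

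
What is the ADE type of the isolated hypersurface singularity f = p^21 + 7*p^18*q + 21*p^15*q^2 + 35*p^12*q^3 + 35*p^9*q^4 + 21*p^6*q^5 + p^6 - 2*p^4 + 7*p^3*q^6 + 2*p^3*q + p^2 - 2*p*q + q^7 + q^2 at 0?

A_6

The Hessian of f at 0 has rank 1. Corank 1: A-series; mu = 6 gives A_6.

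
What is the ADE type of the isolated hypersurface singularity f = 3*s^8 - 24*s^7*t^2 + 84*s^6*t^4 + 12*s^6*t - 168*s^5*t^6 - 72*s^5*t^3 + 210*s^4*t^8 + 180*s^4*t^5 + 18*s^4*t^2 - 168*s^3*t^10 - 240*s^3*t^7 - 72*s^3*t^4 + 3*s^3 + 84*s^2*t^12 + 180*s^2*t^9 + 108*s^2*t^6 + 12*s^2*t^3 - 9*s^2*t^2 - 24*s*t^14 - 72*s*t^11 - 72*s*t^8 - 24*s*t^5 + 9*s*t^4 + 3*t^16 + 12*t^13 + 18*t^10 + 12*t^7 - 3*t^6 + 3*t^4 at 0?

E6

The Hessian of f at 0 has rank 0. Corank 2; j^3 = 3*s^3 is a perfect cube, so E-series; the 4-jet and mu = 6 give E_6.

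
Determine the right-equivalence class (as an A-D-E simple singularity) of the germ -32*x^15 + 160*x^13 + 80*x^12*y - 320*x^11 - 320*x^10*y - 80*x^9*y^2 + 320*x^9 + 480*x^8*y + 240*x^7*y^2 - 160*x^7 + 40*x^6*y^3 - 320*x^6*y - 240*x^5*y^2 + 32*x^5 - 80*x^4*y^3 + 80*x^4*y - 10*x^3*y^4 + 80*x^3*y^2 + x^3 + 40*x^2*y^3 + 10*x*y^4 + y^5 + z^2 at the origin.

E_{8}

The Hessian of f at 0 is [[0, 0, 0], [0, 0, 0], [0, 0, 2]] with rank 1, so corank 2. A Groebner basis of the Jacobian ideal J(f) in C{x,y,z} is {y^5, x*y^3 + y^4/8, x^2, z}; counting standard monomials gives mu = 8. Corank 2; j^3 = x^3 is a perfect cube, so E-series; the 5-jet and mu = 8 give E_8.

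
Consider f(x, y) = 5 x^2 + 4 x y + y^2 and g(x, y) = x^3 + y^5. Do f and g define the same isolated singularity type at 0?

No.

The Hessian of f at 0 is [[10, 4], [4, 2]] with rank 2, so corank 0. A Groebner basis of the Jacobian ideal J(f) in C{x,y} is {x, y}; counting standard monomials gives mu = 1. Corank 0: nondegenerate Morse point, so A_1. The Hessian of g at 0 is [[0, 0], [0, 0]] with rank 0, so corank 2. A Groebner basis of the Jacobian ideal J(g) in C{x,y} is {y^4, x^2}; counting standard monomials gives mu = 8. Corank 2; j^3 = x^3 is a perfect cube, so E-series; the 5-jet and mu = 8 give E_8. f is A_1 but g is E_8, hence not right-equivalent.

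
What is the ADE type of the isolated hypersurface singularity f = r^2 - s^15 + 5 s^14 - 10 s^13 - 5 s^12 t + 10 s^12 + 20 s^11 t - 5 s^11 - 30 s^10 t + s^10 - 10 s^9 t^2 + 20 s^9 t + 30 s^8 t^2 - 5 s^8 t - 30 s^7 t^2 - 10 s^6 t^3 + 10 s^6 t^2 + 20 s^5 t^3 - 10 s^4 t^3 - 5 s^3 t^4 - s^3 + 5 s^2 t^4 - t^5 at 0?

E8

The Hessian of f at 0 has rank 1. Corank 2; j^3 = -s^3 is a perfect cube, so E-series; the 5-jet and mu = 8 give E_8.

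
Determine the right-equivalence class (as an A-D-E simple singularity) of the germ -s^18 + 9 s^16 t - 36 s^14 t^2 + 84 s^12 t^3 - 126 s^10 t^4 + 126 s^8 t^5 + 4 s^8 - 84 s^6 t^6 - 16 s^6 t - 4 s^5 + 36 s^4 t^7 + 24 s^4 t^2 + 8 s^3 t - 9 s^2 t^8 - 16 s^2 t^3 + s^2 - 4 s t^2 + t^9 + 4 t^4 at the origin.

The Hessian of f at 0 has rank 1. Corank 1: A-series; mu = 8 gives A_8.

A8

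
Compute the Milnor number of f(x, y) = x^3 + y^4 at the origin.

The Hessian of f at 0 has rank 0. Corank 2; j^3 = x^3 is a perfect cube, so E-series; the 4-jet and mu = 6 give E_6.

6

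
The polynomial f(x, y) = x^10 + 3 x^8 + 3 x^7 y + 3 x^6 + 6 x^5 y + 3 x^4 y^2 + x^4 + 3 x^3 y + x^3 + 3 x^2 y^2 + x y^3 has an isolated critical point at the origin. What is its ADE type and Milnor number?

Type E_7, Milnor number mu = 7.

The Hessian of f at 0 is [[0, 0], [0, 0]] with rank 0, so corank 2. A Groebner basis of the Jacobian ideal J(f) in C{x,y} is {3*x^2 + y^4 + y^3, x^3, x^2*y - x^2 - y^3/3, 2*x^2 + x*y^2 + 2*y^3/3}; counting standard monomials gives mu = 7. Corank 2; j^3 = x^3 is a perfect cube, so E-series; the 4-jet and mu = 7 give E_7.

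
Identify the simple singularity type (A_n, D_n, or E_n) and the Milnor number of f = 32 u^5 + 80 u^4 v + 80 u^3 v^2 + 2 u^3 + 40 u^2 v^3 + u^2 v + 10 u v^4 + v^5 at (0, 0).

Type D_6, Milnor number mu = 6.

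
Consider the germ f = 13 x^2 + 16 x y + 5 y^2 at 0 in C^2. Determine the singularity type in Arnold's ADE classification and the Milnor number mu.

Type A_1, Milnor number mu = 1.

The Hessian of f at 0 has rank 2. Corank 0: nondegenerate Morse point, so A_1.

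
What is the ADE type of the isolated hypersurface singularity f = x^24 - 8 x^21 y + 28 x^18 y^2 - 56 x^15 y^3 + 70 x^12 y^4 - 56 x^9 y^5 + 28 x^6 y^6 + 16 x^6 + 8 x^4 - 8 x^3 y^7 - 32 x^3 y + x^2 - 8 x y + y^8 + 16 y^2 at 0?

The Hessian of f at 0 is [[2, -8], [-8, 32]] with rank 1, so corank 1. A Groebner basis of the Jacobian ideal J(f) in C{x,y} is {-3*x^2/1024 + 7*x*y/256 + y^4 - y^2/16, x^3 + x/4 - y, x^2*y + x/24 - 16*y^3/3 - y/6, x*y^2 + x/192 - 8*y^3/3 - y/48}; counting standard monomials gives mu = 7. Corank 1: A-series; mu = 7 gives A_7.

A_7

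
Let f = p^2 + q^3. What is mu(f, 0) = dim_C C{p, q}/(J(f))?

2

The Hessian of f at 0 is [[2, 0], [0, 0]] with rank 1, so corank 1. A Groebner basis of the Jacobian ideal J(f) in C{p,q} is {q^2, p}; counting standard monomials gives mu = 2. Corank 1: A-series; mu = 2 gives A_2.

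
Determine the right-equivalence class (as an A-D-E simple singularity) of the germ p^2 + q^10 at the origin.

A9

The Hessian of f at 0 has rank 1. Corank 1: A-series; mu = 9 gives A_9.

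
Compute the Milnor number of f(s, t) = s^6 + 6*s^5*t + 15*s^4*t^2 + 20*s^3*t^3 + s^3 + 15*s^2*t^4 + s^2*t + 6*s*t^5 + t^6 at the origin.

7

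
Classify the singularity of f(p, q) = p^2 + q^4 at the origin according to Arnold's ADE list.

A3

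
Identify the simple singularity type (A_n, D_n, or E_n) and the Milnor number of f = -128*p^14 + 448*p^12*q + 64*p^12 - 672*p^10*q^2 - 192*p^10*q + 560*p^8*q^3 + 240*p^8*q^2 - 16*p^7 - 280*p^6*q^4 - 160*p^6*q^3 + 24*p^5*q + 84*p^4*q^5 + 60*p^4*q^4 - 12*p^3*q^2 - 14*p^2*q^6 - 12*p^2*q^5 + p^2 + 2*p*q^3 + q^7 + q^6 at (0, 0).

Type A_{6}, Milnor number mu = 6.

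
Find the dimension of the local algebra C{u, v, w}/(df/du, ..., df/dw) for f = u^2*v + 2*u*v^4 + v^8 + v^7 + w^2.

The Hessian of f at 0 is [[0, 0, 0], [0, 0, 0], [0, 0, 2]] with rank 1, so corank 2. A Groebner basis of the Jacobian ideal J(f) in C{u,v,w} is {u^2*v^2, 8*u^2*v + u^2 + u*v^3, u*v + v^4, u^3, w}; counting standard monomials gives mu = 9. Corank 2; j^3 = u^2*v has shape L^2 M (L != M), so D-series; mu = 9 gives D_9.

9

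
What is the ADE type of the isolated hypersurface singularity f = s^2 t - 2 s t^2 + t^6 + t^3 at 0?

The Hessian of f at 0 is [[0, 0], [0, 0]] with rank 0, so corank 2. A Groebner basis of the Jacobian ideal J(f) in C{s,t} is {s^2/6 + t^5 - t^2/6, s^3 - t^3, s*t - t^2}; counting standard monomials gives mu = 7. Corank 2; j^3 = t*(s - t)^2 has shape L^2 M (L != M), so D-series; mu = 7 gives D_7.

D7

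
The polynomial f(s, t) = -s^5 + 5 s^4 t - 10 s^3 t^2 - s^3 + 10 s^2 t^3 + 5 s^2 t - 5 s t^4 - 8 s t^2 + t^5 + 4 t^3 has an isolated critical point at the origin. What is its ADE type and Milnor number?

Type D_{6}, Milnor number mu = 6.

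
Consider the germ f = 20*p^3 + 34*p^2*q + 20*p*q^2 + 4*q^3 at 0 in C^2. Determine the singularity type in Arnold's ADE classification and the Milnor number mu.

Type D_{4}, Milnor number mu = 4.

The Hessian of f at 0 has rank 0. Corank 2; j^3 = 2*(2*p + q)*(5*p^2 + 6*p*q + 2*q^2) splits into three distinct lines over C (the quadratic factor has nonzero discriminant), so D_4.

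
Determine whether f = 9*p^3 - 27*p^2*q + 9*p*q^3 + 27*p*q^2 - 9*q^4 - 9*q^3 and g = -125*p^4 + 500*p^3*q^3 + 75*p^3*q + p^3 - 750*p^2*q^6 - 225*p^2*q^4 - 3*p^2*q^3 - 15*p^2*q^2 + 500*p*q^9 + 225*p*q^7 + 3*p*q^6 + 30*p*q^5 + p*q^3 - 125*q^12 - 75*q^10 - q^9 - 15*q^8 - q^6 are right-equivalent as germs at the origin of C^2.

Yes.

The Hessian of f at 0 has rank 0. Corank 2; j^3 = 9*(p - q)^3 is a perfect cube, so E-series; the 4-jet and mu = 7 give E_7. The Hessian of g at 0 has rank 0. Corank 2; j^3 = p^3 is a perfect cube, so E-series; the 4-jet and mu = 7 give E_7. Both have type E_7, hence right-equivalent.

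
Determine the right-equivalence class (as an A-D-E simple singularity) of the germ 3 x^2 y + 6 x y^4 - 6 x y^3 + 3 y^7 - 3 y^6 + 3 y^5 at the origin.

D_{7}

The Hessian of f at 0 is [[0, 0], [0, 0]] with rank 0, so corank 2. A Groebner basis of the Jacobian ideal J(f) in C{x,y} is {x*y + y^4 - y^3, x^3, x^2*y + x^2/8 + x*y/8 - y^3/8, -x^2/8 + x*y^2 + 7*x*y/8 - 7*y^3/8}; counting standard monomials gives mu = 7. Corank 2; j^3 = 3*x^2*y has shape L^2 M (L != M), so D-series; mu = 7 gives D_7.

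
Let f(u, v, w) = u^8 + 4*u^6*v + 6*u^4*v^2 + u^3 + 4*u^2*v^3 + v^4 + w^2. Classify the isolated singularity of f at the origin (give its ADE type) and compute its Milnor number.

Type E_{6}, Milnor number mu = 6.

The Hessian of f at 0 is [[0, 0, 0], [0, 0, 0], [0, 0, 2]] with rank 1, so corank 2. A Groebner basis of the Jacobian ideal J(f) in C{u,v,w} is {v^3, u^2, w}; counting standard monomials gives mu = 6. Corank 2; j^3 = u^3 is a perfect cube, so E-series; the 4-jet and mu = 6 give E_6.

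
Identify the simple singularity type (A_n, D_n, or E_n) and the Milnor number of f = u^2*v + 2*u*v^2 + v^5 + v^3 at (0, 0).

Type D_6, Milnor number mu = 6.

The Hessian of f at 0 is [[0, 0], [0, 0]] with rank 0, so corank 2. A Groebner basis of the Jacobian ideal J(f) in C{u,v} is {u^2/5 + v^4 - v^2/5, u^3 + v^3, u*v + v^2}; counting standard monomials gives mu = 6. Corank 2; j^3 = v*(u + v)^2 has shape L^2 M (L != M), so D-series; mu = 6 gives D_6.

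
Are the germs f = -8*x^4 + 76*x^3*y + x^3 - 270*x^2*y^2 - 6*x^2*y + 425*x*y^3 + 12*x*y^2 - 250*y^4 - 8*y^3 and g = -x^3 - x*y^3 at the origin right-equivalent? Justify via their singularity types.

The Hessian of f at 0 is [[0, 0], [0, 0]] with rank 0, so corank 2. A Groebner basis of the Jacobian ideal J(f) in C{x,y} is {3*x^2/4 - 3*x*y + y^4 + y^3/4 + 3*y^2, x^3 - 27*x^2/2 + 54*x*y - 25*y^3/2 - 54*y^2, x^2*y - 17*x^2/4 + 17*x*y - 65*y^3/12 - 17*y^2, -x^2 + x*y^2 + 4*x*y - 7*y^3/3 - 4*y^2}; counting standard monomials gives mu = 7. Corank 2; j^3 = (x - 2*y)^3 is a perfect cube, so E-series; the 4-jet and mu = 7 give E_7. The Hessian of g at 0 is [[0, 0], [0, 0]] with rank 0, so corank 2. A Groebner basis of the Jacobian ideal J(g) in C{x,y} is {x^3, x*y^2, 3*x^2 + y^3}; counting standard monomials gives mu = 7. Corank 2; j^3 = -x^3 is a perfect cube, so E-series; the 4-jet and mu = 7 give E_7. Both have type E_7, hence right-equivalent.

Yes.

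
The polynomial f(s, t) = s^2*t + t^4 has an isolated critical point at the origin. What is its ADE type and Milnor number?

Type D_5, Milnor number mu = 5.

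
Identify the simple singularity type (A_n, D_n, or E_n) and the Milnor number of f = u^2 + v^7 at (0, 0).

Type A_{6}, Milnor number mu = 6.

The Hessian of f at 0 has rank 1. Corank 1: A-series; mu = 6 gives A_6.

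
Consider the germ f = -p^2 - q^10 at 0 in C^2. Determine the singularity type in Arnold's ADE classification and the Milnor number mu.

Type A_{9}, Milnor number mu = 9.

The Hessian of f at 0 has rank 1. Corank 1: A-series; mu = 9 gives A_9.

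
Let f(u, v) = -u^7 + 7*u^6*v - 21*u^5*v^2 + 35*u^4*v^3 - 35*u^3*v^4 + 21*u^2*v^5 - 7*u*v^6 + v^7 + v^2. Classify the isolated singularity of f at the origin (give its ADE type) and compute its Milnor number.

Type A_{6}, Milnor number mu = 6.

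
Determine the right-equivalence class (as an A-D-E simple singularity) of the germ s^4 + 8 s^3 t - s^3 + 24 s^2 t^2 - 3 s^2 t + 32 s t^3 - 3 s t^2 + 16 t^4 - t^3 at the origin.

E6

The Hessian of f at 0 has rank 0. Corank 2; j^3 = -(s + t)^3 is a perfect cube, so E-series; the 4-jet and mu = 6 give E_6.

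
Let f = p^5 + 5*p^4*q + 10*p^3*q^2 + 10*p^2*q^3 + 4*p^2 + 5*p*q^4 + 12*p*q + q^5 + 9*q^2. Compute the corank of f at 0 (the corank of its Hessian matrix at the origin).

1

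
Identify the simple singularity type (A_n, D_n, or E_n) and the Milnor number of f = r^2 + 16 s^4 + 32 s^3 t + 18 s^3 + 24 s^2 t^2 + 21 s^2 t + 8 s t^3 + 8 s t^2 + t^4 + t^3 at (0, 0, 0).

The Hessian of f at 0 has rank 1. Corank 2; j^3 = (2*s + t)*(3*s + t)^2 has shape L^2 M (L != M), so D-series; mu = 5 gives D_5.

Type D_5, Milnor number mu = 5.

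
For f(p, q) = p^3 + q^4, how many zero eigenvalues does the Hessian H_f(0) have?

The Hessian at 0 is [[0, 0], [0, 0]] of rank 0; hence corank 2.

2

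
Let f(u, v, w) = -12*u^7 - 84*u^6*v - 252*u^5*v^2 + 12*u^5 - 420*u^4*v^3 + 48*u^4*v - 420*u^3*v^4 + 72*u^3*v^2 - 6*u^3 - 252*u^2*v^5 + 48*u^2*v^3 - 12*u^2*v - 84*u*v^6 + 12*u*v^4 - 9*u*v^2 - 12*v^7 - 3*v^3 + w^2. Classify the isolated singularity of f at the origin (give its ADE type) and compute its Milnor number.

The Hessian of f at 0 has rank 1. Corank 2; j^3 = -3*(u + v)*(2*u^2 + 2*u*v + v^2) splits into three distinct lines over C (the quadratic factor has nonzero discriminant), so D_4.

Type D4, Milnor number mu = 4.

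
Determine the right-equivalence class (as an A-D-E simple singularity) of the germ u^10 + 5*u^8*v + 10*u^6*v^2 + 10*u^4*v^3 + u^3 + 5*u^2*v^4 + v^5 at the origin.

E_{8}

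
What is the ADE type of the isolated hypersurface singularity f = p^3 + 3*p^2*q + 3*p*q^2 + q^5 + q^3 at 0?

E8

The Hessian of f at 0 is [[0, 0], [0, 0]] with rank 0, so corank 2. A Groebner basis of the Jacobian ideal J(f) in C{p,q} is {q^4, p^2 + 2*p*q + q^2}; counting standard monomials gives mu = 8. Corank 2; j^3 = (p + q)^3 is a perfect cube, so E-series; the 5-jet and mu = 8 give E_8.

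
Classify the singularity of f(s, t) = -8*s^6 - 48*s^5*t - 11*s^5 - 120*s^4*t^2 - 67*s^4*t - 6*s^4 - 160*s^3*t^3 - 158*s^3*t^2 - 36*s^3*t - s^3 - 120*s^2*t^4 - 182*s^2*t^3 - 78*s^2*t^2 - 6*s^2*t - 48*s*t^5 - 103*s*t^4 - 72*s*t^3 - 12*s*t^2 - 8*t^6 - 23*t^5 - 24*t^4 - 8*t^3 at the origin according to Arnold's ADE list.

The Hessian of f at 0 is [[0, 0], [0, 0]] with rank 0, so corank 2. A Groebner basis of the Jacobian ideal J(f) in C{s,t} is {-7*s^2/32 + s*t^3 - 7*s*t^2/8 - 7*s*t/8 - 7*t^3/4 - 7*t^2/8, s^2/8 + s*t^2/2 + s*t/2 + t^4 + t^3 + t^2/2, s^3 + 3*s^2/4 - 9*s*t^2 + 3*s*t - 10*t^3 + 3*t^2, s^2*t - s^2/8 + 7*s*t^2/2 - s*t/2 + 3*t^3 - t^2/2}; counting standard monomials gives mu = 8. Corank 2; j^3 = -(s + 2*t)^3 is a perfect cube, so E-series; the 5-jet and mu = 8 give E_8.

E8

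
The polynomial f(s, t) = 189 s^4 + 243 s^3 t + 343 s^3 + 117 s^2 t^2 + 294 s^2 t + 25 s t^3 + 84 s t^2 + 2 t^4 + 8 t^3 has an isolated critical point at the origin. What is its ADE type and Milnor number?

Type E_7, Milnor number mu = 7.

The Hessian of f at 0 is [[0, 0], [0, 0]] with rank 0, so corank 2. A Groebner basis of the Jacobian ideal J(f) in C{s,t} is {5764801*s^2/3 + 3294172*s*t/3 + t^4 + 343*t^3/9 + 470596*t^2/3, s^3 + 1274*s^2/3 + 728*s*t/3 + 2*t^3/63 + 104*t^2/3, s^2*t - 8575*s^2/9 - 4900*s*t/9 - 19*t^3/189 - 700*t^2/9, 4802*s^2/3 + s*t^2 + 2744*s*t/3 + 20*t^3/63 + 392*t^2/3}; counting standard monomials gives mu = 7. Corank 2; j^3 = (7*s + 2*t)^3 is a perfect cube, so E-series; the 4-jet and mu = 7 give E_7.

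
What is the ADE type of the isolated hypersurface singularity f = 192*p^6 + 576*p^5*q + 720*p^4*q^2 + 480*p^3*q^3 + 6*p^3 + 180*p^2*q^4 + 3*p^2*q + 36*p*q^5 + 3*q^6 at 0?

The Hessian of f at 0 has rank 0. Corank 2; j^3 = 3*p^2*(2*p + q) has shape L^2 M (L != M), so D-series; mu = 7 gives D_7.

D7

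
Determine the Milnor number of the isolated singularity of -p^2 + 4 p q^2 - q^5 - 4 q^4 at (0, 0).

4

The Hessian of f at 0 has rank 1. Corank 1: A-series; mu = 4 gives A_4.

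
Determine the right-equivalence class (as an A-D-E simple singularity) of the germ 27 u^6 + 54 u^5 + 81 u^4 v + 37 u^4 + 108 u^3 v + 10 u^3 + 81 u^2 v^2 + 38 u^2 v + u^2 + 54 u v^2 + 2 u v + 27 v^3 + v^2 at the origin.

The Hessian of f at 0 has rank 1. Corank 1: A-series; mu = 2 gives A_2.

A_2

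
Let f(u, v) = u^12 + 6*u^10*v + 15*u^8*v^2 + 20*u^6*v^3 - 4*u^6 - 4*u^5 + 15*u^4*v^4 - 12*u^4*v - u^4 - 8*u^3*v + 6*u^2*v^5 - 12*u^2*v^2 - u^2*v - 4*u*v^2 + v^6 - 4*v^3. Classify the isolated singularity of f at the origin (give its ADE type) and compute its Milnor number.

Type D7, Milnor number mu = 7.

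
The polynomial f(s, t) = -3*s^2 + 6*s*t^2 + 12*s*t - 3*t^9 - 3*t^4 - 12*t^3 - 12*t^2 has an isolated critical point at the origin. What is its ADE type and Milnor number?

Type A8, Milnor number mu = 8.

The Hessian of f at 0 is [[-6, 12], [12, -24]] with rank 1, so corank 1. A Groebner basis of the Jacobian ideal J(f) in C{s,t} is {s^4 - 8*s^3*t + 24*s^3 - 80*s^2*t + 80*s^2 - 192*s*t + 64*s - 128*t, -s + t^2 + 2*t}; counting standard monomials gives mu = 8. Corank 1: A-series; mu = 8 gives A_8.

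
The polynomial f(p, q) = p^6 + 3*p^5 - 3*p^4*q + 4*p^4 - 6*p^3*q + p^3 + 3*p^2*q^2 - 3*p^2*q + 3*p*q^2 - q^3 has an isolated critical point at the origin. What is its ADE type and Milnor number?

Type E_{6}, Milnor number mu = 6.

The Hessian of f at 0 is [[0, 0], [0, 0]] with rank 0, so corank 2. A Groebner basis of the Jacobian ideal J(f) in C{p,q} is {p^3, p^2*q - p^2/2 + p*q - q^2/2, -p^2 + p*q^2 + 2*p*q - q^2, -3*p^2/2 + 3*p*q + q^3 - 3*q^2/2}; counting standard monomials gives mu = 6. Corank 2; j^3 = (p - q)^3 is a perfect cube, so E-series; the 4-jet and mu = 6 give E_6.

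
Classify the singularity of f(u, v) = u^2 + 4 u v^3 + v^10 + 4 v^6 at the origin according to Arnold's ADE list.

A_{9}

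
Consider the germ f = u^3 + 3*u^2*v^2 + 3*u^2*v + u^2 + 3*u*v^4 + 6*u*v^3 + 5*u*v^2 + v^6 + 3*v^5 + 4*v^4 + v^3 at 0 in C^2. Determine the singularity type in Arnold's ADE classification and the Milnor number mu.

Type A_2, Milnor number mu = 2.

The Hessian of f at 0 is [[2, 0], [0, 0]] with rank 1, so corank 1. A Groebner basis of the Jacobian ideal J(f) in C{u,v} is {v^2, u}; counting standard monomials gives mu = 2. Corank 1: A-series; mu = 2 gives A_2.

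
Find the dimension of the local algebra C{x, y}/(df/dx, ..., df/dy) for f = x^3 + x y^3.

7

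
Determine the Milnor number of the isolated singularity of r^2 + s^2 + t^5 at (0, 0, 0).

The Hessian of f at 0 is [[2, 0, 0], [0, 0, 0], [0, 0, 2]] with rank 2, so corank 1. A Groebner basis of the Jacobian ideal J(f) in C{s,t,r} is {t^4, s, r}; counting standard monomials gives mu = 4. Corank 1: A-series; mu = 4 gives A_4.

4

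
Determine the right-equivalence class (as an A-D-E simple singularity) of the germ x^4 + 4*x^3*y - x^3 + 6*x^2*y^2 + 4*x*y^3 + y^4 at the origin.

The Hessian of f at 0 is [[0, 0], [0, 0]] with rank 0, so corank 2. A Groebner basis of the Jacobian ideal J(f) in C{x,y} is {y^4, x*y^2 + y^3/3, x^2}; counting standard monomials gives mu = 6. Corank 2; j^3 = -x^3 is a perfect cube, so E-series; the 4-jet and mu = 6 give E_6.

E_6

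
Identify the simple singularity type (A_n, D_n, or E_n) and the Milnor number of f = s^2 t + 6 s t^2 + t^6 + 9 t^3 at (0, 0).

Type D7, Milnor number mu = 7.

The Hessian of f at 0 is [[0, 0], [0, 0]] with rank 0, so corank 2. A Groebner basis of the Jacobian ideal J(f) in C{s,t} is {s^2/6 + t^5 - 3*t^2/2, s^3 + 27*t^3, s*t + 3*t^2}; counting standard monomials gives mu = 7. Corank 2; j^3 = t*(s + 3*t)^2 has shape L^2 M (L != M), so D-series; mu = 7 gives D_7.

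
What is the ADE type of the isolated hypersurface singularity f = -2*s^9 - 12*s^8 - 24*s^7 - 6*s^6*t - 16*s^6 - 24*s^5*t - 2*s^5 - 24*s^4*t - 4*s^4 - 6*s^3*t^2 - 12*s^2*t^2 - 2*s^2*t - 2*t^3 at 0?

D4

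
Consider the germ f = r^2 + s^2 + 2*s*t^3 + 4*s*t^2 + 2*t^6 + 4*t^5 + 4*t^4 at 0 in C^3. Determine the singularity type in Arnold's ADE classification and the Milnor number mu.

Type A_5, Milnor number mu = 5.

The Hessian of f at 0 is [[2, 0, 0], [0, 0, 0], [0, 0, 2]] with rank 2, so corank 1. A Groebner basis of the Jacobian ideal J(f) in C{s,t,r} is {s*t^2 - 2*s*t + 4*s + 8*t^2, s + t^3 + 2*t^2, s^2 + 4*s*t - 8*s - 16*t^2, r}; counting standard monomials gives mu = 5. Corank 1: A-series; mu = 5 gives A_5.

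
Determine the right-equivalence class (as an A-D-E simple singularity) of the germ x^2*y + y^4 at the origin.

The Hessian of f at 0 is [[0, 0], [0, 0]] with rank 0, so corank 2. A Groebner basis of the Jacobian ideal J(f) in C{x,y} is {x^3, x^2/4 + y^3, x*y}; counting standard monomials gives mu = 5. Corank 2; j^3 = x^2*y has shape L^2 M (L != M), so D-series; mu = 5 gives D_5.

D_5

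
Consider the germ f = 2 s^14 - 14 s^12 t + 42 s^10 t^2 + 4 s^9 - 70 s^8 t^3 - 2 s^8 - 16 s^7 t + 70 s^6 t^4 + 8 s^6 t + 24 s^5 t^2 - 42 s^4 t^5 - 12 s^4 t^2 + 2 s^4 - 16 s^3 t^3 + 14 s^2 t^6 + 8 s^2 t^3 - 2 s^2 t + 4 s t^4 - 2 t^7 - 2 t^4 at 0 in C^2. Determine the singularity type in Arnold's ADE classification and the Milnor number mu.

The Hessian of f at 0 has rank 0. Corank 2; j^3 = -2*s^2*t has shape L^2 M (L != M), so D-series; mu = 5 gives D_5.

Type D_5, Milnor number mu = 5.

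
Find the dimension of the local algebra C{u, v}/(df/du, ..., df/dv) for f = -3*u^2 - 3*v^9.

The Hessian of f at 0 has rank 1. Corank 1: A-series; mu = 8 gives A_8.

8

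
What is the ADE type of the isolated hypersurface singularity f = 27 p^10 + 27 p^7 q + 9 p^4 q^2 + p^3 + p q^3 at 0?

E7

The Hessian of f at 0 is [[0, 0], [0, 0]] with rank 0, so corank 2. A Groebner basis of the Jacobian ideal J(f) in C{p,q} is {p^3, p*q^2, 3*p^2 + q^3}; counting standard monomials gives mu = 7. Corank 2; j^3 = p^3 is a perfect cube, so E-series; the 4-jet and mu = 7 give E_7.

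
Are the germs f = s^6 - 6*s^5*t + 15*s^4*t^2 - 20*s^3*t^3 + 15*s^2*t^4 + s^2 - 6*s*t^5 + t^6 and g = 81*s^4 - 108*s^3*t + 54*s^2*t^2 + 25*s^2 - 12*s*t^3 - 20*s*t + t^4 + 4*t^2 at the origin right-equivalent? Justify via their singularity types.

The Hessian of f at 0 has rank 1. Corank 1: A-series; mu = 5 gives A_5. The Hessian of g at 0 has rank 1. Corank 1: A-series; mu = 3 gives A_3. f is A_5 but g is A_3, hence not right-equivalent.

No.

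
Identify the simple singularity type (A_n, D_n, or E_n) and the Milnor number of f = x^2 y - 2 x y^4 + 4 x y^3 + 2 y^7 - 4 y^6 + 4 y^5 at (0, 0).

Type D8, Milnor number mu = 8.

The Hessian of f at 0 has rank 0. Corank 2; j^3 = x^2*y has shape L^2 M (L != M), so D-series; mu = 8 gives D_8.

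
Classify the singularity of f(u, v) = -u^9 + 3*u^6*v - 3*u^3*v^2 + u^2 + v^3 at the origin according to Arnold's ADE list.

The Hessian of f at 0 has rank 1. Corank 1: A-series; mu = 2 gives A_2.

A_{2}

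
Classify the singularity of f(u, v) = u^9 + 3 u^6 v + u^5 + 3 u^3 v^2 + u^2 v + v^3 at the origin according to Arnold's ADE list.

D_{4}

The Hessian of f at 0 has rank 0. Corank 2; j^3 = v*(u^2 + v^2) splits into three distinct lines over C (the quadratic factor has nonzero discriminant), so D_4.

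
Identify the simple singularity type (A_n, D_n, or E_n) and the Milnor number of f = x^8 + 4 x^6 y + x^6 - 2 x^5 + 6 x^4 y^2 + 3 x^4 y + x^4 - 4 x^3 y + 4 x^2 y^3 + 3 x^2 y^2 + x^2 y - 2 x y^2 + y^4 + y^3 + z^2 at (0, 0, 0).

The Hessian of f at 0 is [[0, 0, 0], [0, 0, 0], [0, 0, 2]] with rank 1, so corank 2. A Groebner basis of the Jacobian ideal J(f) in C{x,y,z} is {x*y^2 - x*y + y^2, -x*y + y^3 + y^2, x^2 + 2*x*y - 3*y^2, z}; counting standard monomials gives mu = 5. Corank 2; j^3 = y*(x - y)^2 has shape L^2 M (L != M), so D-series; mu = 5 gives D_5.

Type D_{5}, Milnor number mu = 5.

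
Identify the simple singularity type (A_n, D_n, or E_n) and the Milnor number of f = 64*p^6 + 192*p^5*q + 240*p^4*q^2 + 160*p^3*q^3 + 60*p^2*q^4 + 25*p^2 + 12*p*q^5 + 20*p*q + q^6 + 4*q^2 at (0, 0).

The Hessian of f at 0 is [[50, 20], [20, 8]] with rank 1, so corank 1. A Groebner basis of the Jacobian ideal J(f) in C{p,q} is {q^5, p + 2*q/5}; counting standard monomials gives mu = 5. Corank 1: A-series; mu = 5 gives A_5.

Type A_{5}, Milnor number mu = 5.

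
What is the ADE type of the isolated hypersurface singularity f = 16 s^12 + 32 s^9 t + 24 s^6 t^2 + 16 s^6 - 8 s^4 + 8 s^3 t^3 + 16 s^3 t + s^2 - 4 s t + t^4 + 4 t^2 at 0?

A3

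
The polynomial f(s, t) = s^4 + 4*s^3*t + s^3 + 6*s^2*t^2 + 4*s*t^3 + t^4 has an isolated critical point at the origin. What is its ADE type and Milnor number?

The Hessian of f at 0 has rank 0. Corank 2; j^3 = s^3 is a perfect cube, so E-series; the 4-jet and mu = 6 give E_6.

Type E_{6}, Milnor number mu = 6.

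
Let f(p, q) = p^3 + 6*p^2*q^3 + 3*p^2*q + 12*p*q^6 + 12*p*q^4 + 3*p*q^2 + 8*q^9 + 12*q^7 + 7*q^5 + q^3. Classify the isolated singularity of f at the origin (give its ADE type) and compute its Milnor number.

Type E_8, Milnor number mu = 8.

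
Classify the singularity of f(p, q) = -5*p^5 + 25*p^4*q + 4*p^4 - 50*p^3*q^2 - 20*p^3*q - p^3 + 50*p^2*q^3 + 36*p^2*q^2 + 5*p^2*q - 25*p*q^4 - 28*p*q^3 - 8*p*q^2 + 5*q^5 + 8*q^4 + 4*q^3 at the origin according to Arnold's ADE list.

D6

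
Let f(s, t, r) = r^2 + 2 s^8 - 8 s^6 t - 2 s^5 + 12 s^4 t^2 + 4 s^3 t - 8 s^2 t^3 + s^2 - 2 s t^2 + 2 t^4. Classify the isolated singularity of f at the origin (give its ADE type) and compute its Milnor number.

The Hessian of f at 0 is [[2, 0, 0], [0, 0, 0], [0, 0, 2]] with rank 2, so corank 1. A Groebner basis of the Jacobian ideal J(f) in C{s,t,r} is {s^2, s*t, -s + t^2, r}; counting standard monomials gives mu = 3. Corank 1: A-series; mu = 3 gives A_3.

Type A_3, Milnor number mu = 3.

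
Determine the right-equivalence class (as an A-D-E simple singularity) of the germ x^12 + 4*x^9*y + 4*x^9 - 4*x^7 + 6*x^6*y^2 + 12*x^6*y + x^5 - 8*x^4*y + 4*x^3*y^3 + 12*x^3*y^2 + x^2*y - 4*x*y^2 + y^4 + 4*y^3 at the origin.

The Hessian of f at 0 has rank 0. Corank 2; j^3 = y*(x - 2*y)^2 has shape L^2 M (L != M), so D-series; mu = 5 gives D_5.

D_5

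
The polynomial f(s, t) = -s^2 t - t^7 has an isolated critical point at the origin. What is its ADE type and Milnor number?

Type D_8, Milnor number mu = 8.

The Hessian of f at 0 is [[0, 0], [0, 0]] with rank 0, so corank 2. A Groebner basis of the Jacobian ideal J(f) in C{s,t} is {s^2/7 + t^6, s^3, s*t}; counting standard monomials gives mu = 8. Corank 2; j^3 = -s^2*t has shape L^2 M (L != M), so D-series; mu = 8 gives D_8.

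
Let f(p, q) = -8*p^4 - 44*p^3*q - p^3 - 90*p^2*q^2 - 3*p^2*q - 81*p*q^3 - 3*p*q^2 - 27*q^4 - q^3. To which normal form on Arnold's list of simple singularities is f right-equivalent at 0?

The Hessian of f at 0 has rank 0. Corank 2; j^3 = -(p + q)^3 is a perfect cube, so E-series; the 4-jet and mu = 7 give E_7.

E_{7}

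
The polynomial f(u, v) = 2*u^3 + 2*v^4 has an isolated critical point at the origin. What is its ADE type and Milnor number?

Type E6, Milnor number mu = 6.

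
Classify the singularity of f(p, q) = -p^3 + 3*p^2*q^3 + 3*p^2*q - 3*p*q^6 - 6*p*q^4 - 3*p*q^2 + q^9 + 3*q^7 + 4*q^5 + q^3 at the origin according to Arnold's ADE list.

E_{8}

The Hessian of f at 0 has rank 0. Corank 2; j^3 = -(p - q)^3 is a perfect cube, so E-series; the 5-jet and mu = 8 give E_8.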